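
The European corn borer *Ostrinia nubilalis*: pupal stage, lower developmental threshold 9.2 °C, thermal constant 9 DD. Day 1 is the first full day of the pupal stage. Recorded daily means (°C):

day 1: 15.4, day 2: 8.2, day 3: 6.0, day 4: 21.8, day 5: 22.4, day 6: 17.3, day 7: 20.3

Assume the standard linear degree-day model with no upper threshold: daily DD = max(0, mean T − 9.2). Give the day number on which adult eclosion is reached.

day 4

Daily DD above 9.2 °C: 6.2, 0.0, 0.0, 12.6, 13.2, 8.1, 11.1.
Cumulative: 6.2, 6.2, 6.2, 18.8, 32.0, 40.1, 51.2.
The total first reaches 9 DD on day 4.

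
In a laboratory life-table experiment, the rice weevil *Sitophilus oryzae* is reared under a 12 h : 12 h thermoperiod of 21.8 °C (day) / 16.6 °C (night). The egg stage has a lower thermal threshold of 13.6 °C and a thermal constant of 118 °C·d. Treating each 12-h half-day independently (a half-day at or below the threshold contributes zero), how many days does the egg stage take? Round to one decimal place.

Day half: max(0, 21.8 − 13.6) × 0.5 = 8.2 × 0.5 = 4.10 DD.
Night half: max(0, 16.6 − 13.6) × 0.5 = 3.0 × 0.5 = 1.50 DD.
Per 24 h: 5.60 DD/day.
Duration = 118 / 5.60 = 21.071 ≈ 21.1 days.

21.1 days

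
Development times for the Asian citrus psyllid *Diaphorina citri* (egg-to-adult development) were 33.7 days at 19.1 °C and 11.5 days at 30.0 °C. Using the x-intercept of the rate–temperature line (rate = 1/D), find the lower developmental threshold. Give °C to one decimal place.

Equal thermal constants: D₁(T₁ − T_b) = D₂(T₂ − T_b).
33.7·(19.1 − T_b) = 11.5·(30.0 − T_b)
T_b = (33.7·19.1 − 11.5·30.0) / (33.7 − 11.5) = 298.67 / 22.2 = 13.454 °C ≈ 13.5 °C.

13.5 °C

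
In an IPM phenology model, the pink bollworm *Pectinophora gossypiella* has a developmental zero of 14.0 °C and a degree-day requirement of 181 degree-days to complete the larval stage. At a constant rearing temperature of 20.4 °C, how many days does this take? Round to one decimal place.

28.3 days

Daily accumulation = 20.4 − 14.0 = 6.4 DD/day.
Duration = 181 / 6.4 = 28.281 ≈ 28.3 days.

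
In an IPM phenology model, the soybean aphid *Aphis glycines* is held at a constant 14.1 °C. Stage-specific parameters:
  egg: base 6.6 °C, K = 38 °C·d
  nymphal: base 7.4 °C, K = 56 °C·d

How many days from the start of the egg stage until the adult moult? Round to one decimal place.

egg: 38 / (14.1 − 6.6) = 38 / 7.5 = 5.067 d.
nymphal: 56 / (14.1 − 7.4) = 56 / 6.7 = 8.358 d.
Sum = 13.425 ≈ 13.4 days.

13.4 days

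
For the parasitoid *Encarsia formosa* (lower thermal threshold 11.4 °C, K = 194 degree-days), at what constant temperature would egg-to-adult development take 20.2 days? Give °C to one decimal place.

Required daily accumulation = 194 / 20.2 = 9.604 DD/day.
T = T_base + 9.604 = 11.4 + 9.604 = 21.004 ≈ 21.0 °C.

21.0 °C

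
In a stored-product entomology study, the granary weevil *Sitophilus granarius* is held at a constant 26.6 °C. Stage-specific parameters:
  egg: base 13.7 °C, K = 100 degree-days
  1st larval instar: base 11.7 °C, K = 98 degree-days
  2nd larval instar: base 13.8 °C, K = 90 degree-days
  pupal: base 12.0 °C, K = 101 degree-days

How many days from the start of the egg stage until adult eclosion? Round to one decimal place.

28.3 days

egg: 100 / (26.6 − 13.7) = 100 / 12.9 = 7.752 d.
1st larval instar: 98 / (26.6 − 11.7) = 98 / 14.9 = 6.577 d.
2nd larval instar: 90 / (26.6 − 13.8) = 90 / 12.8 = 7.031 d.
pupal: 101 / (26.6 − 12.0) = 101 / 14.6 = 6.918 d.
Sum = 28.278 ≈ 28.3 days.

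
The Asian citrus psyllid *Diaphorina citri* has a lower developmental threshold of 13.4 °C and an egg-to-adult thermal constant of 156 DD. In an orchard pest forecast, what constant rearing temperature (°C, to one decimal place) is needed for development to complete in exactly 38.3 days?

17.5 °C

Required daily accumulation = 156 / 38.3 = 4.073 DD/day.
T = T_base + 4.073 = 13.4 + 4.073 = 17.473 ≈ 17.5 °C.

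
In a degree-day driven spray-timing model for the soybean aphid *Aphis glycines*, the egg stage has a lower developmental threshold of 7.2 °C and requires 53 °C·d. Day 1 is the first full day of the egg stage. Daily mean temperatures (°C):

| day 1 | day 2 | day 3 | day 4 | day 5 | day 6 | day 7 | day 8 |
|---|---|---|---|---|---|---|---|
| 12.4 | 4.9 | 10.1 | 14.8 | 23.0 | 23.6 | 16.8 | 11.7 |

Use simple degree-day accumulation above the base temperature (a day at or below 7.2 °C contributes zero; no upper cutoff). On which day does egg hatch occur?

Daily DD above 7.2 °C: 5.2, 0.0, 2.9, 7.6, 15.8, 16.4, 9.6, 4.5.
Cumulative: 5.2, 5.2, 8.1, 15.7, 31.5, 47.9, 57.5, 62.0.
The total first reaches 53 DD on day 7.

day 7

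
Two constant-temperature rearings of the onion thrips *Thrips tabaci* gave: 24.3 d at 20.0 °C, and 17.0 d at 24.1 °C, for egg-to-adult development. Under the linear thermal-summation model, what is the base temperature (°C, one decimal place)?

10.5 °C

Equal thermal constants: D₁(T₁ − T_b) = D₂(T₂ − T_b).
24.3·(20.0 − T_b) = 17.0·(24.1 − T_b)
T_b = (24.3·20.0 − 17.0·24.1) / (24.3 − 17.0) = 76.30 / 7.3 = 10.452 °C ≈ 10.5 °C.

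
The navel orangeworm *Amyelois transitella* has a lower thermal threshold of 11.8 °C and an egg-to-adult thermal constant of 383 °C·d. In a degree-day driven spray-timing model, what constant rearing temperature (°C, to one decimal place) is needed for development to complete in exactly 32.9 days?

23.4 °C

Required daily accumulation = 383 / 32.9 = 11.641 DD/day.
T = T_base + 11.641 = 11.8 + 11.641 = 23.441 ≈ 23.4 °C.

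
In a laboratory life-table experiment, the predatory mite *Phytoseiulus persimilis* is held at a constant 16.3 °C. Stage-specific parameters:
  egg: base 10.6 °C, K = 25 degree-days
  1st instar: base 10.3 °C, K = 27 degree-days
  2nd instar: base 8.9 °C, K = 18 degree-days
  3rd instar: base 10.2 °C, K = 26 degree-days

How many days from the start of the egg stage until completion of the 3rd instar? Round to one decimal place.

15.6 days

egg: 25 / (16.3 − 10.6) = 25 / 5.7 = 4.386 d.
1st instar: 27 / (16.3 − 10.3) = 27 / 6.0 = 4.500 d.
2nd instar: 18 / (16.3 − 8.9) = 18 / 7.4 = 2.432 d.
3rd instar: 26 / (16.3 − 10.2) = 26 / 6.1 = 4.262 d.
Sum = 15.581 ≈ 15.6 days.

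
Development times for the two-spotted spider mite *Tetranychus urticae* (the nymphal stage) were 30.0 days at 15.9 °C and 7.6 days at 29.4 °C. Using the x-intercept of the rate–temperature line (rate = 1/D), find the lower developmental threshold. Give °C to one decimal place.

Linear rate model ⇒ the product D·(T − T_b) is constant across temperatures.
30.0·(15.9 − T_b) = 7.6·(29.4 − T_b)
T_b = (30.0·15.9 − 7.6·29.4) / (30.0 − 7.6) = 253.56 / 22.4 = 11.320 °C ≈ 11.3 °C.

11.3 °C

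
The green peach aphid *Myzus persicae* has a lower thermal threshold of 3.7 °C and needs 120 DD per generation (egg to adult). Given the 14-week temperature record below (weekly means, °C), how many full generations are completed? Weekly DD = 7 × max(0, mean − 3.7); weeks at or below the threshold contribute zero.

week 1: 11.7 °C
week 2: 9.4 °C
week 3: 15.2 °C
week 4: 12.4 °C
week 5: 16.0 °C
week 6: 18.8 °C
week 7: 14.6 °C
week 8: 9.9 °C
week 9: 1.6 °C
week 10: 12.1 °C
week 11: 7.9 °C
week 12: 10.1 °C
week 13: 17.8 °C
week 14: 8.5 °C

Weekly DD (7 × max(0, T̄ − 3.7)): 56.0, 39.9, 80.5, 60.9, 86.1, 105.7, 76.3, 43.4, 0.0, 58.8, 29.4, 44.8, 98.7, 33.6.
Season total = 814.1 DD.
Complete generations = ⌊814.1 / 120⌋ = 6.

6 generations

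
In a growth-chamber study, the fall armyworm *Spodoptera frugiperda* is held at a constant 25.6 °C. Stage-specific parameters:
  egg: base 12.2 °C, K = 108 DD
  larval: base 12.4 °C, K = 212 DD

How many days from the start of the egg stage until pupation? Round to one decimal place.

egg: 108 / (25.6 − 12.2) = 108 / 13.4 = 8.060 d.
larval: 212 / (25.6 − 12.4) = 212 / 13.2 = 16.061 d.
Sum = 24.120 ≈ 24.1 days.

24.1 days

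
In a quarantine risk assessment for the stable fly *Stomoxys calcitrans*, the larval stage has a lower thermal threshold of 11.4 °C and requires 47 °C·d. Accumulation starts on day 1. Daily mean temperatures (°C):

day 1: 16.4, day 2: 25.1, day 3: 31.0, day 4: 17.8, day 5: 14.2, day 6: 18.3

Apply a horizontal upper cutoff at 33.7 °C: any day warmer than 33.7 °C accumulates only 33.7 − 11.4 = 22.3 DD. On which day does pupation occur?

day 5

Daily DD above 11.4 °C (capped at 22.3): 5.0, 13.7, 19.6, 6.4, 2.8, 6.9.
Cumulative: 5.0, 18.7, 38.3, 44.7, 47.5, 54.4.
The total first reaches 47 DD on day 5.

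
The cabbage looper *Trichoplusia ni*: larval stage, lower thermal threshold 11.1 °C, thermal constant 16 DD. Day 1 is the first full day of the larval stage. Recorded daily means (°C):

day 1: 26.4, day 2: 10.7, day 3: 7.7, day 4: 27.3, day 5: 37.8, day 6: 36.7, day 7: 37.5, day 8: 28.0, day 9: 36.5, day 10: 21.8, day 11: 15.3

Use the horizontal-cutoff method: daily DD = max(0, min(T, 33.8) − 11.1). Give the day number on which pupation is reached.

Daily DD above 11.1 °C (capped at 22.7): 15.3, 0.0, 0.0, 16.2, 22.7, 22.7, 22.7, 16.9, 22.7, 10.7, 4.2.
Cumulative: 15.3, 15.3, 15.3, 31.5, 54.2, 76.9, 99.6, 116.5, 139.2, 149.9, 154.1.
The total first reaches 16 DD on day 4.

day 4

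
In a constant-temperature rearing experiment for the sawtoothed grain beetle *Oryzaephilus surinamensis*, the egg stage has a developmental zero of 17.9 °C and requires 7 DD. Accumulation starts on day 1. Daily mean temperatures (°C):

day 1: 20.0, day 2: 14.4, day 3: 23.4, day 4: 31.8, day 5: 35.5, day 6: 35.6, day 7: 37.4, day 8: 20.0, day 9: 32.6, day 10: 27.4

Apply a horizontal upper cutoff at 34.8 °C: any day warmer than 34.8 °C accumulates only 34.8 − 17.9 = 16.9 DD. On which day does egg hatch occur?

Daily DD above 17.9 °C (capped at 16.9): 2.1, 0.0, 5.5, 13.9, 16.9, 16.9, 16.9, 2.1, 14.7, 9.5.
Cumulative: 2.1, 2.1, 7.6, 21.5, 38.4, 55.3, 72.2, 74.3, 89.0, 98.5.
The total first reaches 7 DD on day 3.

day 3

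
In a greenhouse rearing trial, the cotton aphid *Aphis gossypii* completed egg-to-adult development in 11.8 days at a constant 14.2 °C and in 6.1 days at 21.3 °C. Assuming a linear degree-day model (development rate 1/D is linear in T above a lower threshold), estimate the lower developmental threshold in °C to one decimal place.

6.6 °C

Linear rate model ⇒ the product D·(T − T_b) is constant across temperatures.
11.8·(14.2 − T_b) = 6.1·(21.3 − T_b)
T_b = (11.8·14.2 − 6.1·21.3) / (11.8 − 6.1) = 37.63 / 5.7 = 6.602 °C ≈ 6.6 °C.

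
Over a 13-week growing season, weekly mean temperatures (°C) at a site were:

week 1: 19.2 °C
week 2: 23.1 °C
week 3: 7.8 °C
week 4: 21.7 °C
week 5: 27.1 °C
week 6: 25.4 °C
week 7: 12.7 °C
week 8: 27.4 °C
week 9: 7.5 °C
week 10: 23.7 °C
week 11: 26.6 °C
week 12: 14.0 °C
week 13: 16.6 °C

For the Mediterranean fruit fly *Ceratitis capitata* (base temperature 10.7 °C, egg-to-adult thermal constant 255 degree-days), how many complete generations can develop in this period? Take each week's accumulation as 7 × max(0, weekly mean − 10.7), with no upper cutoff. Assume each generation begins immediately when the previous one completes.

3 generations

Weekly DD (7 × max(0, T̄ − 10.7)): 59.5, 86.8, 0.0, 77.0, 114.8, 102.9, 14.0, 116.9, 0.0, 91.0, 111.3, 23.1, 41.3.
Season total = 838.6 DD.
Complete generations = ⌊838.6 / 255⌋ = 3.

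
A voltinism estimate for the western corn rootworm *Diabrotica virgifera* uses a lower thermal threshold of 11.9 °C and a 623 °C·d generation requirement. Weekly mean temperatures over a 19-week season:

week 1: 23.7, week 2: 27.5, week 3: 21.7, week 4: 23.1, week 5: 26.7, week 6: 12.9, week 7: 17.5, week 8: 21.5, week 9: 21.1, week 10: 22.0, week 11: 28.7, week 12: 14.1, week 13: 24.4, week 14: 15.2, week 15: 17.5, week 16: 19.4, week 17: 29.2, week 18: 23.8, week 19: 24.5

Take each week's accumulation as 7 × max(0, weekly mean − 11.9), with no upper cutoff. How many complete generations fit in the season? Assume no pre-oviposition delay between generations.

Weekly DD (7 × max(0, T̄ − 11.9)): 82.6, 109.2, 68.6, 78.4, 103.6, 7.0, 39.2, 67.2, 64.4, 70.7, 117.6, 15.4, 87.5, 23.1, 39.2, 52.5, 121.1, 83.3, 88.2.
Season total = 1318.8 DD.
Complete generations = ⌊1318.8 / 623⌋ = 2.

2 generations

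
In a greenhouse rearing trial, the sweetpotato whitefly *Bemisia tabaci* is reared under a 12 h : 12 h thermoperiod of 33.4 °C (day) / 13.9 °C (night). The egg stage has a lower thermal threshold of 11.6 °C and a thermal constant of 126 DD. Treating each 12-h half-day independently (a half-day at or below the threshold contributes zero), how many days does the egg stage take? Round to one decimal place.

Day half: max(0, 33.4 − 11.6) × 0.5 = 21.8 × 0.5 = 10.90 DD.
Night half: max(0, 13.9 − 11.6) × 0.5 = 2.3 × 0.5 = 1.15 DD.
Per 24 h: 12.05 DD/day.
Duration = 126 / 12.05 = 10.456 ≈ 10.5 days.

10.5 days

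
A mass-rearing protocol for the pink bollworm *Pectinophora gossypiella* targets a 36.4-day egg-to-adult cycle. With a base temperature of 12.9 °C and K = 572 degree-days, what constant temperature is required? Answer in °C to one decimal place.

28.6 °C

Required daily accumulation = 572 / 36.4 = 15.714 DD/day.
T = T_base + 15.714 = 12.9 + 15.714 = 28.614 ≈ 28.6 °C.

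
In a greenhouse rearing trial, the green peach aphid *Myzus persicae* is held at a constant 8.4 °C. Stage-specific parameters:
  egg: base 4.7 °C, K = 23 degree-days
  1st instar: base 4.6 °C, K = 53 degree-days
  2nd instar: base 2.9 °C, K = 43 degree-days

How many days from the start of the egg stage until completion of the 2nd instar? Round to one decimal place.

28.0 days

egg: 23 / (8.4 − 4.7) = 23 / 3.7 = 6.216 d.
1st instar: 53 / (8.4 − 4.6) = 53 / 3.8 = 13.947 d.
2nd instar: 43 / (8.4 − 2.9) = 43 / 5.5 = 7.818 d.
Sum = 27.982 ≈ 28.0 days.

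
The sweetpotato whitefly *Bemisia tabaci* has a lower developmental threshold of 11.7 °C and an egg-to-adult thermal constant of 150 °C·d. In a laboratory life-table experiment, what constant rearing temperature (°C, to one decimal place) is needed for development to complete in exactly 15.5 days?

Required daily accumulation = 150 / 15.5 = 9.677 DD/day.
T = T_base + 9.677 = 11.7 + 9.677 = 21.377 ≈ 21.4 °C.

21.4 °C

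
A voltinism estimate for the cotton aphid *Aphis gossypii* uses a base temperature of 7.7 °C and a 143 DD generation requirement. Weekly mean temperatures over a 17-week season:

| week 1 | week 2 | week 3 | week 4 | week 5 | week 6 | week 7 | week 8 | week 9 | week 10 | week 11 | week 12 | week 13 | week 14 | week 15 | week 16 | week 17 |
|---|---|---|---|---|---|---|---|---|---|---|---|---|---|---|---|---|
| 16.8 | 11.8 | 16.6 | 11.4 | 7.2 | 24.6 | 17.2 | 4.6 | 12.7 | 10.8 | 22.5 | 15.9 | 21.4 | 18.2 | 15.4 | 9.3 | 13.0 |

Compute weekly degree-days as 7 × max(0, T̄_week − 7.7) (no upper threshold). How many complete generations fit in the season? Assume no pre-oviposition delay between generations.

Weekly DD (7 × max(0, T̄ − 7.7)): 63.7, 28.7, 62.3, 25.9, 0.0, 118.3, 66.5, 0.0, 35.0, 21.7, 103.6, 57.4, 95.9, 73.5, 53.9, 11.2, 37.1.
Season total = 854.7 DD.
Complete generations = ⌊854.7 / 143⌋ = 5.

5 generations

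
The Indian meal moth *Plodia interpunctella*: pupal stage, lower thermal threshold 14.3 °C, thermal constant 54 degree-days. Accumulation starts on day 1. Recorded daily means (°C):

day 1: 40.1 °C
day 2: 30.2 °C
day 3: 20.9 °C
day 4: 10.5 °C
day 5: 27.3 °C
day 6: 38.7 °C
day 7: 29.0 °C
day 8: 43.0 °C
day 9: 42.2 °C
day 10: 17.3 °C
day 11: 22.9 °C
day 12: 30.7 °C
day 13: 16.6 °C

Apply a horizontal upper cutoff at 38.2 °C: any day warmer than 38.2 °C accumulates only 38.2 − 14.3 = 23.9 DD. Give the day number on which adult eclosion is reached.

day 5

Daily DD above 14.3 °C (capped at 23.9): 23.9, 15.9, 6.6, 0.0, 13.0, 23.9, 14.7, 23.9, 23.9, 3.0, 8.6, 16.4, 2.3.
Cumulative: 23.9, 39.8, 46.4, 46.4, 59.4, 83.3, 98.0, 121.9, 145.8, 148.8, 157.4, 173.8, 176.1.
The total first reaches 54 DD on day 5.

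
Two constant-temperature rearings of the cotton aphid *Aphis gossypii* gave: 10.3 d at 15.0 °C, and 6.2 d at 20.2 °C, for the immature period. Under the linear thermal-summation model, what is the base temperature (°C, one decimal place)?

7.1 °C

Equal thermal constants: D₁(T₁ − T_b) = D₂(T₂ − T_b).
10.3·(15.0 − T_b) = 6.2·(20.2 − T_b)
T_b = (10.3·15.0 − 6.2·20.2) / (10.3 − 6.2) = 29.26 / 4.1 = 7.137 °C ≈ 7.1 °C.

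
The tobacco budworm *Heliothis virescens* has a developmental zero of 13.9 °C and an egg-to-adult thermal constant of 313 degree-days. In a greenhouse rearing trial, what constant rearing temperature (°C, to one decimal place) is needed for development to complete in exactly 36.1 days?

Required daily accumulation = 313 / 36.1 = 8.670 DD/day.
T = T_base + 8.670 = 13.9 + 8.670 = 22.570 ≈ 22.6 °C.

22.6 °C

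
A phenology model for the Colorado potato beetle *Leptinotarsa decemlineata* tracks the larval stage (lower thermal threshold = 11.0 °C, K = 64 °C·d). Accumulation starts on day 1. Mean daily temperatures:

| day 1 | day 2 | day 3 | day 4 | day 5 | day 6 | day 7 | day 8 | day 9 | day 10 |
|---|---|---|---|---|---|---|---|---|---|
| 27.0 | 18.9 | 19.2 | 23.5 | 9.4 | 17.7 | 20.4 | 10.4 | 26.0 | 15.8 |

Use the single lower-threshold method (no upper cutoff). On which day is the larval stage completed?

Daily DD above 11.0 °C: 16.0, 7.9, 8.2, 12.5, 0.0, 6.7, 9.4, 0.0, 15.0, 4.8.
Cumulative: 16.0, 23.9, 32.1, 44.6, 44.6, 51.3, 60.7, 60.7, 75.7, 80.5.
The total first reaches 64 DD on day 9.

day 9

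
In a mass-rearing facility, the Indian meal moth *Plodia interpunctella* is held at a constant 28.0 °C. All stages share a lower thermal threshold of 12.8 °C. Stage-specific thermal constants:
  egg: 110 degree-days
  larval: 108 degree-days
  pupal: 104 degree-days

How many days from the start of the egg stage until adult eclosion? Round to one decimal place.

Daily accumulation at 28.0 °C = 28.0 − 12.8 = 15.2 DD/day.
Total K = 110 + 108 + 104 = 322 DD.
Total duration = 322 / 15.2 = 21.184 ≈ 21.2 days.

21.2 days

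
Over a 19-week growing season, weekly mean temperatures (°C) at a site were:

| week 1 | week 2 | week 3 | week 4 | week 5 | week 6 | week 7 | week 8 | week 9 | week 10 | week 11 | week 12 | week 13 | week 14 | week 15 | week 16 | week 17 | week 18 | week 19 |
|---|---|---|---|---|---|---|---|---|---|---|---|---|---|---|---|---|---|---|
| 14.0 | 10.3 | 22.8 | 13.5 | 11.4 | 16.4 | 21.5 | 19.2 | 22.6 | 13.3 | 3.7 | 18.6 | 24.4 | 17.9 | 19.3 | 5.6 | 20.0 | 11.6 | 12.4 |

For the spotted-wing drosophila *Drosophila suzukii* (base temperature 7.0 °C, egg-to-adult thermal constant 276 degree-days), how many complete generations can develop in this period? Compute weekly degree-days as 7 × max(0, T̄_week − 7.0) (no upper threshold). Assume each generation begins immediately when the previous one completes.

4 generations

Weekly DD (7 × max(0, T̄ − 7.0)): 49.0, 23.1, 110.6, 45.5, 30.8, 65.8, 101.5, 85.4, 109.2, 44.1, 0.0, 81.2, 121.8, 76.3, 86.1, 0.0, 91.0, 32.2, 37.8.
Season total = 1191.4 DD.
Complete generations = ⌊1191.4 / 276⌋ = 4.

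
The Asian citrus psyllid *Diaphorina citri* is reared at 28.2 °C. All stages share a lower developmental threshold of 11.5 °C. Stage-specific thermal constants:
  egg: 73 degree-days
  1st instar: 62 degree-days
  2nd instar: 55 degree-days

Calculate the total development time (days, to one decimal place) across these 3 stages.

Daily accumulation at 28.2 °C = 28.2 − 11.5 = 16.7 DD/day.
Total K = 73 + 62 + 55 = 190 DD.
Total duration = 190 / 16.7 = 11.377 ≈ 11.4 days.

11.4 days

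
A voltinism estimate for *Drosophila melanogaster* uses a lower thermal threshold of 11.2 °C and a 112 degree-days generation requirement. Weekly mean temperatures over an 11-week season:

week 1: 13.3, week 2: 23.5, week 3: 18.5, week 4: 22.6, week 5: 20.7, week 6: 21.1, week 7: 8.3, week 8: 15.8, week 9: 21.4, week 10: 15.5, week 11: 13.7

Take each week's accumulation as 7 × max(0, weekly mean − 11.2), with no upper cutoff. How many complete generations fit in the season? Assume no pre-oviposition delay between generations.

4 generations

Weekly DD (7 × max(0, T̄ − 11.2)): 14.7, 86.1, 51.1, 79.8, 66.5, 69.3, 0.0, 32.2, 71.4, 30.1, 17.5.
Season total = 518.7 DD.
Complete generations = ⌊518.7 / 112⌋ = 4.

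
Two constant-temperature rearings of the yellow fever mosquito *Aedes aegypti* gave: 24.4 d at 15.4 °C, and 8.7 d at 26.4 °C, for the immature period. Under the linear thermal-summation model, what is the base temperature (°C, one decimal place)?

9.3 °C

Equal thermal constants: D₁(T₁ − T_b) = D₂(T₂ − T_b).
24.4·(15.4 − T_b) = 8.7·(26.4 − T_b)
T_b = (24.4·15.4 − 8.7·26.4) / (24.4 − 8.7) = 146.08 / 15.7 = 9.304 °C ≈ 9.3 °C.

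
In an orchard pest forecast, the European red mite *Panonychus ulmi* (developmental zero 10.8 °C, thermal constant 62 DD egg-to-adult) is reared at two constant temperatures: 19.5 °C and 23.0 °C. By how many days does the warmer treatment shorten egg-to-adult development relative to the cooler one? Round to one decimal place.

At 19.5 °C: 62 / (19.5 − 10.8) = 62 / 8.7 = 7.126 d.
At 23.0 °C: 62 / (23.0 − 10.8) = 62 / 12.2 = 5.082 d.
Difference = |7.126 − 5.082| = 2.044 ≈ 2.0 days.

2.0 days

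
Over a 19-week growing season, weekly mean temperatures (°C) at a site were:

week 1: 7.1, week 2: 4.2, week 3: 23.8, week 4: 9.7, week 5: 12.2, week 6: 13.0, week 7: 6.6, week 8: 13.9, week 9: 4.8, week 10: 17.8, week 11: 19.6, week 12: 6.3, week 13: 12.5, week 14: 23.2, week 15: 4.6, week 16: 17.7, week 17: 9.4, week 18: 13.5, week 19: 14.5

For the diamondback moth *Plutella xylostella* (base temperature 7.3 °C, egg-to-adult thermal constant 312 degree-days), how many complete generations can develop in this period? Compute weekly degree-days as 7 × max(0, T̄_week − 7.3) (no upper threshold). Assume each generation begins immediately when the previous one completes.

Weekly DD (7 × max(0, T̄ − 7.3)): 0.0, 0.0, 115.5, 16.8, 34.3, 39.9, 0.0, 46.2, 0.0, 73.5, 86.1, 0.0, 36.4, 111.3, 0.0, 72.8, 14.7, 43.4, 50.4.
Season total = 741.3 DD.
Complete generations = ⌊741.3 / 312⌋ = 2.

2 generations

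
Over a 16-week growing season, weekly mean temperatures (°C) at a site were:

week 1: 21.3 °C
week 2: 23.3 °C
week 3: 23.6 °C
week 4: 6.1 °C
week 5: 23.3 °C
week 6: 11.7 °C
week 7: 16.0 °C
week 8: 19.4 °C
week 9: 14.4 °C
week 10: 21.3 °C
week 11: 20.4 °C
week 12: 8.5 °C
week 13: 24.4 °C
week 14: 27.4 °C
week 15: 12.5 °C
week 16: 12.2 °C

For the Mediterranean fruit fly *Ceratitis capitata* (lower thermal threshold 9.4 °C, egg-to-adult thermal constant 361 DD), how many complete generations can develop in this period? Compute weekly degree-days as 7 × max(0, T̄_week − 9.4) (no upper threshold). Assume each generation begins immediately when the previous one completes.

Weekly DD (7 × max(0, T̄ − 9.4)): 83.3, 97.3, 99.4, 0.0, 97.3, 16.1, 46.2, 70.0, 35.0, 83.3, 77.0, 0.0, 105.0, 126.0, 21.7, 19.6.
Season total = 977.2 DD.
Complete generations = ⌊977.2 / 361⌋ = 2.

2 generations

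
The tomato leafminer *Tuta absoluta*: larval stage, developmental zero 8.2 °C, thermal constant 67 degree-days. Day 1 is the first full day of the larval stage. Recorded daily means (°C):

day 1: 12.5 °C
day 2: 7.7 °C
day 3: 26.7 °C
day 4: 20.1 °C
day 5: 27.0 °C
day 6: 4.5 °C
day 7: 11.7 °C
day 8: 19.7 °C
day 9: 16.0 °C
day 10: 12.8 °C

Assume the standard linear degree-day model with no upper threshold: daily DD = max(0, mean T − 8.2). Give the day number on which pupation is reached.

day 8

Daily DD above 8.2 °C: 4.3, 0.0, 18.5, 11.9, 18.8, 0.0, 3.5, 11.5, 7.8, 4.6.
Cumulative: 4.3, 4.3, 22.8, 34.7, 53.5, 53.5, 57.0, 68.5, 76.3, 80.9.
The total first reaches 67 DD on day 8.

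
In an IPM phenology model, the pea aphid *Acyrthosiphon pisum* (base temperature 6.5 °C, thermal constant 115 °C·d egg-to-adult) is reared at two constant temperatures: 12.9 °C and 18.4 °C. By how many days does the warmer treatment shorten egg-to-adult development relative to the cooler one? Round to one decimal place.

8.3 days

At 12.9 °C: 115 / (12.9 − 6.5) = 115 / 6.4 = 17.969 d.
At 18.4 °C: 115 / (18.4 − 6.5) = 115 / 11.9 = 9.664 d.
Difference = |17.969 − 9.664| = 8.305 ≈ 8.3 days.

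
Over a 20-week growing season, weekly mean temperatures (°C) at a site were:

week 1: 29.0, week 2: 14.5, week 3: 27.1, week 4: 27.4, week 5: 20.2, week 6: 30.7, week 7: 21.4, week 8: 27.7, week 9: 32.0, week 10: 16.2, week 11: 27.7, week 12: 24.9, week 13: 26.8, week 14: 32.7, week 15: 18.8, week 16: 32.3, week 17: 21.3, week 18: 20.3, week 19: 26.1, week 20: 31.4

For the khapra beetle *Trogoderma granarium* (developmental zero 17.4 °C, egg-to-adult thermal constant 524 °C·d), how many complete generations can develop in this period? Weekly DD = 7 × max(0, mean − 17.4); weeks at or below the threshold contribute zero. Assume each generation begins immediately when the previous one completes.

Weekly DD (7 × max(0, T̄ − 17.4)): 81.2, 0.0, 67.9, 70.0, 19.6, 93.1, 28.0, 72.1, 102.2, 0.0, 72.1, 52.5, 65.8, 107.1, 9.8, 104.3, 27.3, 20.3, 60.9, 98.0.
Season total = 1152.2 DD.
Complete generations = ⌊1152.2 / 524⌋ = 2.

2 generations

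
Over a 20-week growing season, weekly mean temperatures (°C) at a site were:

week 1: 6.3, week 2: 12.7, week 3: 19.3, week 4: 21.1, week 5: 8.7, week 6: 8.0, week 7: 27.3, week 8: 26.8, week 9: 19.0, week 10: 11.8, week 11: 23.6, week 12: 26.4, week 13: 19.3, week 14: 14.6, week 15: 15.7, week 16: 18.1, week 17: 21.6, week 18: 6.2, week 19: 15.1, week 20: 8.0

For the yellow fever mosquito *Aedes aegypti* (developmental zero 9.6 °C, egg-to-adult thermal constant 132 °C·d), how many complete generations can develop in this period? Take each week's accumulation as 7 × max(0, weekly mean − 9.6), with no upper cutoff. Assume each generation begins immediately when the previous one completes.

7 generations

Weekly DD (7 × max(0, T̄ − 9.6)): 0.0, 21.7, 67.9, 80.5, 0.0, 0.0, 123.9, 120.4, 65.8, 15.4, 98.0, 117.6, 67.9, 35.0, 42.7, 59.5, 84.0, 0.0, 38.5, 0.0.
Season total = 1038.8 DD.
Complete generations = ⌊1038.8 / 132⌋ = 7.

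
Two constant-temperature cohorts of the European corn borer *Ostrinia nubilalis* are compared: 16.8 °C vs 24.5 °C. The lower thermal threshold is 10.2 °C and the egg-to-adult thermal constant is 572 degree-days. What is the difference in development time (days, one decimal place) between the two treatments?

At 16.8 °C: 572 / (16.8 − 10.2) = 572 / 6.6 = 86.667 d.
At 24.5 °C: 572 / (24.5 − 10.2) = 572 / 14.3 = 40.000 d.
Difference = |86.667 − 40.000| = 46.667 ≈ 46.7 days.

46.7 days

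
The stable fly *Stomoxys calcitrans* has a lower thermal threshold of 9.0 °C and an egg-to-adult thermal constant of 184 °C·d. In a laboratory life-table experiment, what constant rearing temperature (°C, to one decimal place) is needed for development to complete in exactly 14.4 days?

Required daily accumulation = 184 / 14.4 = 12.778 DD/day.
T = T_base + 12.778 = 9.0 + 12.778 = 21.778 ≈ 21.8 °C.

21.8 °C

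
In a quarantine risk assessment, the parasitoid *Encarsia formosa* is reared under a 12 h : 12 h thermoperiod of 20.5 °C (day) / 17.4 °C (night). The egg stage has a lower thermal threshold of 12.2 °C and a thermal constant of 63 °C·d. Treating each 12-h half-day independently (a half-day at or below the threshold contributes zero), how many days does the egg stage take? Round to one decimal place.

Day half: max(0, 20.5 − 12.2) × 0.5 = 8.3 × 0.5 = 4.15 DD.
Night half: max(0, 17.4 − 12.2) × 0.5 = 5.2 × 0.5 = 2.60 DD.
Per 24 h: 6.75 DD/day.
Duration = 63 / 6.75 = 9.333 ≈ 9.3 days.

9.3 days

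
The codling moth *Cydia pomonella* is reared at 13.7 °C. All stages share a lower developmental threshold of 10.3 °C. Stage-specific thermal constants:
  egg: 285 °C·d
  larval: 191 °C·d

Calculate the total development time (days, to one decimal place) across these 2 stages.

140.0 days

Daily accumulation at 13.7 °C = 13.7 − 10.3 = 3.4 DD/day.
Total K = 285 + 191 = 476 DD.
Total duration = 476 / 3.4 = 140.000 ≈ 140.0 days.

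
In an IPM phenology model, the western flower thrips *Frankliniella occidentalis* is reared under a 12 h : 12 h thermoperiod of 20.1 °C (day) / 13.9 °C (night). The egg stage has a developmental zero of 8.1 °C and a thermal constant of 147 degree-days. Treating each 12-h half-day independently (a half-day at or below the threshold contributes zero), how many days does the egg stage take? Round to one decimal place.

Day half: max(0, 20.1 − 8.1) × 0.5 = 12.0 × 0.5 = 6.00 DD.
Night half: max(0, 13.9 − 8.1) × 0.5 = 5.8 × 0.5 = 2.90 DD.
Per 24 h: 8.90 DD/day.
Duration = 147 / 8.90 = 16.517 ≈ 16.5 days.

16.5 days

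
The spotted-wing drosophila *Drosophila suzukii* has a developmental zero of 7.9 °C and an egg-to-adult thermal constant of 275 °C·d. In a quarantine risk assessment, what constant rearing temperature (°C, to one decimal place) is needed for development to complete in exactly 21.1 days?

20.9 °C

Required daily accumulation = 275 / 21.1 = 13.033 DD/day.
T = T_base + 13.033 = 7.9 + 13.033 = 20.933 ≈ 20.9 °C.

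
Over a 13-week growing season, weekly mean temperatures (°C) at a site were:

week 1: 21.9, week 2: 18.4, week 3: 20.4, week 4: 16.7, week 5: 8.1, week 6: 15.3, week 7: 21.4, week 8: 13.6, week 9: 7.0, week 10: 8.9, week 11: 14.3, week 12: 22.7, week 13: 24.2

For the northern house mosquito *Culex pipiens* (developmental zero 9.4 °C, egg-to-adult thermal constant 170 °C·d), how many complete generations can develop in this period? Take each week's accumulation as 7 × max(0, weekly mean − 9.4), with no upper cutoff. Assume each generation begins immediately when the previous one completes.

3 generations

Weekly DD (7 × max(0, T̄ − 9.4)): 87.5, 63.0, 77.0, 51.1, 0.0, 41.3, 84.0, 29.4, 0.0, 0.0, 34.3, 93.1, 103.6.
Season total = 664.3 DD.
Complete generations = ⌊664.3 / 170⌋ = 3.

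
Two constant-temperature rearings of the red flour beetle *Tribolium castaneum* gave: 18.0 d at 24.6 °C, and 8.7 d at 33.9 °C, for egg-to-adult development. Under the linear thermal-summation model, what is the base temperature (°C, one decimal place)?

Under the model K = D·(T − T_b), so D₁·(T₁ − T_b) = D₂·(T₂ − T_b).
18.0·(24.6 − T_b) = 8.7·(33.9 − T_b)
T_b = (18.0·24.6 − 8.7·33.9) / (18.0 − 8.7) = 147.87 / 9.3 = 15.900 °C ≈ 15.9 °C.

15.9 °C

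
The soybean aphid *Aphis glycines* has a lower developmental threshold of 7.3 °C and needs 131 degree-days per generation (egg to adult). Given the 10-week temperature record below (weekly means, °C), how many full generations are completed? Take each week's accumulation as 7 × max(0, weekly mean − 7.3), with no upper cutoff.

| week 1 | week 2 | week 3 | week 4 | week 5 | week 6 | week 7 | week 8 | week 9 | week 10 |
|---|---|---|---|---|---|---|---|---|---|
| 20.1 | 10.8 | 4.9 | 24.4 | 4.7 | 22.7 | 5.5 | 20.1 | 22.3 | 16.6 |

Weekly DD (7 × max(0, T̄ − 7.3)): 89.6, 24.5, 0.0, 119.7, 0.0, 107.8, 0.0, 89.6, 105.0, 65.1.
Season total = 601.3 DD.
Complete generations = ⌊601.3 / 131⌋ = 4.

4 generations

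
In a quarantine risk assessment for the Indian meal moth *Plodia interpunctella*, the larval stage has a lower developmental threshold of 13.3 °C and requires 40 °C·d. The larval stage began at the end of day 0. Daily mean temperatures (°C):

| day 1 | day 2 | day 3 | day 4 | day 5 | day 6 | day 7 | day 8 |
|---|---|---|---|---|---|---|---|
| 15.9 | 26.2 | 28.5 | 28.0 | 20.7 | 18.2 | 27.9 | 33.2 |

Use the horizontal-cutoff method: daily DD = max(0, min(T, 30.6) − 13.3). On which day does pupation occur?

day 4

Daily DD above 13.3 °C (capped at 17.3): 2.6, 12.9, 15.2, 14.7, 7.4, 4.9, 14.6, 17.3.
Cumulative: 2.6, 15.5, 30.7, 45.4, 52.8, 57.7, 72.3, 89.6.
The total first reaches 40 DD on day 4.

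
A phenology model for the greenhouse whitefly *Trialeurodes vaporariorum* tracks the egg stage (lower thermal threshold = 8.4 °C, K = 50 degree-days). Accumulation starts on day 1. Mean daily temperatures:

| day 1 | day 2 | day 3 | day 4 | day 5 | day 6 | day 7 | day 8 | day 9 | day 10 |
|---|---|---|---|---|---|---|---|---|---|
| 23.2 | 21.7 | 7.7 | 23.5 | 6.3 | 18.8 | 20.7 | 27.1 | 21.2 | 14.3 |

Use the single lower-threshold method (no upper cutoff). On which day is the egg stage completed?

Daily DD above 8.4 °C: 14.8, 13.3, 0.0, 15.1, 0.0, 10.4, 12.3, 18.7, 12.8, 5.9.
Cumulative: 14.8, 28.1, 28.1, 43.2, 43.2, 53.6, 65.9, 84.6, 97.4, 103.3.
The total first reaches 50 DD on day 6.

day 6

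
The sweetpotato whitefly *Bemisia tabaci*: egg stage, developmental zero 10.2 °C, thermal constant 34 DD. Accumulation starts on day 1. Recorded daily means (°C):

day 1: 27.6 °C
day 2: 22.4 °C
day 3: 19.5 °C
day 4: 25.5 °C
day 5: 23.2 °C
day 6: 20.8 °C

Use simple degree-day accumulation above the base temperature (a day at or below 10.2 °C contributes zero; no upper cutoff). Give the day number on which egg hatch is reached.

day 3

Daily DD above 10.2 °C: 17.4, 12.2, 9.3, 15.3, 13.0, 10.6.
Cumulative: 17.4, 29.6, 38.9, 54.2, 67.2, 77.8.
The total first reaches 34 DD on day 3.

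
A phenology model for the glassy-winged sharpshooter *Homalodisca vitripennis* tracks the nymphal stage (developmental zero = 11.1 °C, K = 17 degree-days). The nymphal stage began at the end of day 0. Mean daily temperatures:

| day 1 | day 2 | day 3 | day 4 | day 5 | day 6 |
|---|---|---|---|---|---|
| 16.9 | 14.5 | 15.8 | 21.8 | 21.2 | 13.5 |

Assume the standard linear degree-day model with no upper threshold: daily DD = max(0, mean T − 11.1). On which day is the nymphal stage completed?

Daily DD above 11.1 °C: 5.8, 3.4, 4.7, 10.7, 10.1, 2.4.
Cumulative: 5.8, 9.2, 13.9, 24.6, 34.7, 37.1.
The total first reaches 17 DD on day 4.

day 4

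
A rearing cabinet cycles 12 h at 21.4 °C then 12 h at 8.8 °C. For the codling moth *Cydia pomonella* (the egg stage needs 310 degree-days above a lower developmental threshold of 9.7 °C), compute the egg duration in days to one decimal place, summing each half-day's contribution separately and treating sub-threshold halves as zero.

Day half: max(0, 21.4 − 9.7) × 0.5 = 11.7 × 0.5 = 5.85 DD.
Night half: max(0, 8.8 − 9.7) × 0.5 = 0.0 × 0.5 = 0.00 DD.
Per 24 h: 5.85 DD/day.
Duration = 310 / 5.85 = 52.991 ≈ 53.0 days.

53.0 days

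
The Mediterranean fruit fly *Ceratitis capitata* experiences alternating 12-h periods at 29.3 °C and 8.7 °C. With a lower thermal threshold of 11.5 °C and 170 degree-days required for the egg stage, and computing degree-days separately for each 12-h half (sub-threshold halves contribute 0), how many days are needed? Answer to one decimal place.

19.1 days

Day half: max(0, 29.3 − 11.5) × 0.5 = 17.8 × 0.5 = 8.90 DD.
Night half: max(0, 8.7 − 11.5) × 0.5 = 0.0 × 0.5 = 0.00 DD.
Per 24 h: 8.90 DD/day.
Duration = 170 / 8.90 = 19.101 ≈ 19.1 days.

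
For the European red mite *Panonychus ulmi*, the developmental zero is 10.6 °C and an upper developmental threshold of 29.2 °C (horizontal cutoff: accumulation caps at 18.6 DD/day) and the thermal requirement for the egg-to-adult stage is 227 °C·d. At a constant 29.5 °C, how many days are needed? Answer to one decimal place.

Temperature 29.5 °C exceeds the upper threshold, so daily accumulation caps at 29.2 − 10.6 = 18.6 DD/day.
Duration = 227 / 18.6 = 12.204 ≈ 12.2 days.

12.2 days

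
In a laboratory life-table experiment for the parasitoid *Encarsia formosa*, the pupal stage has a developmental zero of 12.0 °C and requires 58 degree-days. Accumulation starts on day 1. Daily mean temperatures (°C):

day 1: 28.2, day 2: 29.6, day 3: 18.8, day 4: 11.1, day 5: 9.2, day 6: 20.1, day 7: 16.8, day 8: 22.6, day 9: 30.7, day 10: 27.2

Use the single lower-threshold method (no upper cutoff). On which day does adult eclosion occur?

day 8

Daily DD above 12.0 °C: 16.2, 17.6, 6.8, 0.0, 0.0, 8.1, 4.8, 10.6, 18.7, 15.2.
Cumulative: 16.2, 33.8, 40.6, 40.6, 40.6, 48.7, 53.5, 64.1, 82.8, 98.0.
The total first reaches 58 DD on day 8.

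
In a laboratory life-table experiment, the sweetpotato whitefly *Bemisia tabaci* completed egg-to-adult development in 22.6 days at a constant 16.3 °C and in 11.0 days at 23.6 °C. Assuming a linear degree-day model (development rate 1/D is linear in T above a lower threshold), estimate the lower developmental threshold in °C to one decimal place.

Equal thermal constants: D₁(T₁ − T_b) = D₂(T₂ − T_b).
22.6·(16.3 − T_b) = 11.0·(23.6 − T_b)
T_b = (22.6·16.3 − 11.0·23.6) / (22.6 − 11.0) = 108.78 / 11.6 = 9.378 °C ≈ 9.4 °C.

9.4 °C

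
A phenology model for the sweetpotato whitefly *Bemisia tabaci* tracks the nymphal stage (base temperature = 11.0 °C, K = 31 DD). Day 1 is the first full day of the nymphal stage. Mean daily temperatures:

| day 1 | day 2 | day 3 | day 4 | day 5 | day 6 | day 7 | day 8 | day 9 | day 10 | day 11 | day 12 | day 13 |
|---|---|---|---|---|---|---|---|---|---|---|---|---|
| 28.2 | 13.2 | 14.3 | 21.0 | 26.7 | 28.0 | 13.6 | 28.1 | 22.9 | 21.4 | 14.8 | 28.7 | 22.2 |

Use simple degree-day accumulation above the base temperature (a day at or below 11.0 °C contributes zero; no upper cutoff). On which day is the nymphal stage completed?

Daily DD above 11.0 °C: 17.2, 2.2, 3.3, 10.0, 15.7, 17.0, 2.6, 17.1, 11.9, 10.4, 3.8, 17.7, 11.2.
Cumulative: 17.2, 19.4, 22.7, 32.7, 48.4, 65.4, 68.0, 85.1, 97.0, 107.4, 111.2, 128.9, 140.1.
The total first reaches 31 DD on day 4.

day 4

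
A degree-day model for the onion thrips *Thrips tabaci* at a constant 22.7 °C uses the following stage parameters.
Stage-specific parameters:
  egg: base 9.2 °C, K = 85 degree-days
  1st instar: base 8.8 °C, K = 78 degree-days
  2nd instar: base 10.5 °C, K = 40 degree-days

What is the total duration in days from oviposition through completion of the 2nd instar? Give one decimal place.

egg: 85 / (22.7 − 9.2) = 85 / 13.5 = 6.296 d.
1st instar: 78 / (22.7 − 8.8) = 78 / 13.9 = 5.612 d.
2nd instar: 40 / (22.7 − 10.5) = 40 / 12.2 = 3.279 d.
Sum = 15.186 ≈ 15.2 days.

15.2 days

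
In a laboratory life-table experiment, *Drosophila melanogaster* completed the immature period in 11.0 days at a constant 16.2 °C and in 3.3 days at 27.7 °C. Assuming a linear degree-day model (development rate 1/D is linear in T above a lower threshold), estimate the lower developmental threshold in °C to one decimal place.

Under the model K = D·(T − T_b), so D₁·(T₁ − T_b) = D₂·(T₂ − T_b).
11.0·(16.2 − T_b) = 3.3·(27.7 − T_b)
T_b = (11.0·16.2 − 3.3·27.7) / (11.0 − 3.3) = 86.79 / 7.7 = 11.271 °C ≈ 11.3 °C.

11.3 °C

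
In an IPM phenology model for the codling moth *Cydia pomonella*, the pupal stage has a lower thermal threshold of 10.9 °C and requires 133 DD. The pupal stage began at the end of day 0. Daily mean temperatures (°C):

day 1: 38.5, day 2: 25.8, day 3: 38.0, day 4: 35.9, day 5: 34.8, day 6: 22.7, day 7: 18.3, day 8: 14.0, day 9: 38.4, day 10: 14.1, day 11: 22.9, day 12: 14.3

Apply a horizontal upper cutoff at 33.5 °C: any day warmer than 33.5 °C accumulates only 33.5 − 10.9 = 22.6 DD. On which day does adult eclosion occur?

Daily DD above 10.9 °C (capped at 22.6): 22.6, 14.9, 22.6, 22.6, 22.6, 11.8, 7.4, 3.1, 22.6, 3.2, 12.0, 3.4.
Cumulative: 22.6, 37.5, 60.1, 82.7, 105.3, 117.1, 124.5, 127.6, 150.2, 153.4, 165.4, 168.8.
The total first reaches 133 DD on day 9.

day 9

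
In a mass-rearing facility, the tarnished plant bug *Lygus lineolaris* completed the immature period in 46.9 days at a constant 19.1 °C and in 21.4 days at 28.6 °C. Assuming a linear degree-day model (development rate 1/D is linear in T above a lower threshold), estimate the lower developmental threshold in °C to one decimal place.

Under the model K = D·(T − T_b), so D₁·(T₁ − T_b) = D₂·(T₂ − T_b).
46.9·(19.1 − T_b) = 21.4·(28.6 − T_b)
T_b = (46.9·19.1 − 21.4·28.6) / (46.9 − 21.4) = 283.75 / 25.5 = 11.127 °C ≈ 11.1 °C.

11.1 °C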